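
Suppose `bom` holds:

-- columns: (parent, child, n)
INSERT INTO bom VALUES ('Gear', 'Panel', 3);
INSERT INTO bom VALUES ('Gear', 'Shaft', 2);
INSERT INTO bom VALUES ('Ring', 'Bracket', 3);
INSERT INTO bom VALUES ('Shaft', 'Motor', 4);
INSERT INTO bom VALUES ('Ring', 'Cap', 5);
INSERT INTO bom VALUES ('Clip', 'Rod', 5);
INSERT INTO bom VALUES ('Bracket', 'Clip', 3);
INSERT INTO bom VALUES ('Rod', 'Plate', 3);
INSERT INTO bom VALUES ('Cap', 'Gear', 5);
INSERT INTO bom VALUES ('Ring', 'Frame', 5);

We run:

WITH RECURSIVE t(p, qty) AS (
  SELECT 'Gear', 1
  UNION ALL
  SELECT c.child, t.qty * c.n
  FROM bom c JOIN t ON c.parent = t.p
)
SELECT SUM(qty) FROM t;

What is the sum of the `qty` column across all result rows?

Base: (Gear, qty=1).
Iteration 1: components of {Gear} -> Panel = 1*3 = 3, Shaft = 1*2 = 2.
Iteration 2: components of {Panel,Shaft} -> Motor = 2*4 = 8.
Iteration 3: no further components; recursion stops.
SUM(qty) = 1 + 3 + 2 + 8 = 14.

14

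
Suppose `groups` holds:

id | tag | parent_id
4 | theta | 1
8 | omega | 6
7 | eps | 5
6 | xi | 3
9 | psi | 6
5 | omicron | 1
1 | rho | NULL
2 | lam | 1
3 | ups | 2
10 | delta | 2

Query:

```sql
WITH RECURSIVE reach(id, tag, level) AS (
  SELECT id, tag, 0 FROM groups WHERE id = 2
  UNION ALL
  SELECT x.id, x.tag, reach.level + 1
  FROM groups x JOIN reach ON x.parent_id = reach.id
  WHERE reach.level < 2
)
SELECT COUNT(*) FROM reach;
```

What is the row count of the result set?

Base: id=2 (lam) at level 0.
Iteration 1: rows with parent_id in {2} -> ups (id 3, level 1), delta (id 10, level 1).
Iteration 2: rows with parent_id in {3,10} -> xi (id 6, level 2).
Iteration 3: level < 2 fails for all current rows; recursion stops.
Total rows emitted: 4.

4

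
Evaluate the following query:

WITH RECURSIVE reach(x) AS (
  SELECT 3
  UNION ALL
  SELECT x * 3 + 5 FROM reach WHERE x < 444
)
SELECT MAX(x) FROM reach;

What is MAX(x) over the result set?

1334

Base: x=3.
Iteration 1: 3 < 444 holds -> x = 3 * 3 + 5 = 14.
Iteration 2: 14 < 444 holds -> x = 14 * 3 + 5 = 47.
Iteration 3: 47 < 444 holds -> x = 47 * 3 + 5 = 146.
Iteration 4: 146 < 444 holds -> x = 146 * 3 + 5 = 443.
Iteration 5: 443 < 444 holds -> x = 443 * 3 + 5 = 1334.
Iteration 6: 1334 < 444 fails; recursion stops.
x values: 3, 14, 47, 146, 443, 1334; the maximum is 1334.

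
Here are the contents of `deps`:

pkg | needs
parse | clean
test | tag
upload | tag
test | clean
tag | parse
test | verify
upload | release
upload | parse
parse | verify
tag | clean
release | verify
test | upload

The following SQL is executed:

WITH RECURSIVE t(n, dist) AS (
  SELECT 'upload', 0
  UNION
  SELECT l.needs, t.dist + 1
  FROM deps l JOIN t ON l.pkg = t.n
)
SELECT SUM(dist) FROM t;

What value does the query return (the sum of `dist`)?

15

Base: (upload, dist=0).
Iteration 1: edges from {upload} -> (parse, dist=1), (release, dist=1), (tag, dist=1).
Iteration 2: edges from {parse,release,tag} -> (clean, dist=2), (parse, dist=2), (verify, dist=2). [UNION drops 2 duplicate row(s)]
Iteration 3: edges from {clean,parse,verify} -> (clean, dist=3), (verify, dist=3).
Iteration 4: no outgoing edges from {clean,verify}; recursion stops.
SUM(dist) = 0 + 1 + 1 + 1 + 2 + 2 + 2 + 3 + 3 = 15.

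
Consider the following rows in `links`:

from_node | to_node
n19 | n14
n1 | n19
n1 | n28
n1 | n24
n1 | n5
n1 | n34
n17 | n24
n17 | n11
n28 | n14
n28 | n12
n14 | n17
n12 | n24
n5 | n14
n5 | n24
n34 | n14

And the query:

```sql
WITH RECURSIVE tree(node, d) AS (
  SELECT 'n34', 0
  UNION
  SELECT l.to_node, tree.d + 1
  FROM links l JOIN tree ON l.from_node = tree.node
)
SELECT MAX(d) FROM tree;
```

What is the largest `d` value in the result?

3

Base: (n34, d=0).
Iteration 1: edges from {n34} -> (n14, d=1).
Iteration 2: edges from {n14} -> (n17, d=2).
Iteration 3: edges from {n17} -> (n11, d=3), (n24, d=3).
Iteration 4: no outgoing edges from {n11,n24}; recursion stops.
d values: 0, 1, 2, 3, 3; the maximum is 3.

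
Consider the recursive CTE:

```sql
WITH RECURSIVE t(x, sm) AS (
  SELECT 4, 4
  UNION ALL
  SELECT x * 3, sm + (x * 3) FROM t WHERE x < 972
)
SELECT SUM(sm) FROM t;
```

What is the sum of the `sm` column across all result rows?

Base: x=4, sm=4.
Iteration 1: 4 < 972 holds -> x = 4 * 3 = 12, sm = 4 + 12 = 16.
Iteration 2: 12 < 972 holds -> x = 12 * 3 = 36, sm = 16 + 36 = 52.
Iteration 3: 36 < 972 holds -> x = 36 * 3 = 108, sm = 52 + 108 = 160.
Iteration 4: 108 < 972 holds -> x = 108 * 3 = 324, sm = 160 + 324 = 484.
Iteration 5: 324 < 972 holds -> x = 324 * 3 = 972, sm = 484 + 972 = 1456.
Iteration 6: 972 < 972 fails; recursion stops.
SUM(sm) = 4 + 16 + 52 + 160 + 484 + 1456 = 2172.

2172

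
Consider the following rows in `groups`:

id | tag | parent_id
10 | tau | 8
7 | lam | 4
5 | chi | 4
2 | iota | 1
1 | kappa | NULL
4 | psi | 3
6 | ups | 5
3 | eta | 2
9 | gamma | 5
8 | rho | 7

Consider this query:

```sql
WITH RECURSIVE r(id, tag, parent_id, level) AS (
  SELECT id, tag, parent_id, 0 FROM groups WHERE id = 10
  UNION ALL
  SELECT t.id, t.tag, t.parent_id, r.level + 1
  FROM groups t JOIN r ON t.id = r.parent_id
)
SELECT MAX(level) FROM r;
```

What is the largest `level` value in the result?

6

Base: id=10 (tau), parent_id=8, level 0.
Iteration 1: join on id=8 -> rho (id 8, parent_id=7, level 1).
Iteration 2: join on id=7 -> lam (id 7, parent_id=4, level 2).
Iteration 3: join on id=4 -> psi (id 4, parent_id=3, level 3).
Iteration 4: join on id=3 -> eta (id 3, parent_id=2, level 4).
Iteration 5: join on id=2 -> iota (id 2, parent_id=1, level 5).
Iteration 6: join on id=1 -> kappa (id 1, parent_id=NULL, level 6).
Iteration 7: parent_id is NULL; no match; recursion stops.
level values: 0, 1, 2, 3, 4, 5, 6; the maximum is 6.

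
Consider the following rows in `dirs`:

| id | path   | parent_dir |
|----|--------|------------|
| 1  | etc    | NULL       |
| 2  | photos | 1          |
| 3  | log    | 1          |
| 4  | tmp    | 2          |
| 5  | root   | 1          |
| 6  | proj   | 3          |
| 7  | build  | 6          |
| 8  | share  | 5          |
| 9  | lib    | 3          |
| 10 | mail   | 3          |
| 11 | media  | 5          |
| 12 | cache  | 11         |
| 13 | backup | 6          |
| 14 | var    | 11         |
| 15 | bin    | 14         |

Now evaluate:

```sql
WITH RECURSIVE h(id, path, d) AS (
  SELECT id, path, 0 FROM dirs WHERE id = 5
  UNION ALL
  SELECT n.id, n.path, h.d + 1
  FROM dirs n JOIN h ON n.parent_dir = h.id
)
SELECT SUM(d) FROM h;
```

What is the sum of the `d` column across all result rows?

Base: id=5 (root) at d 0.
Iteration 1: rows with parent_dir in {5} -> share (id 8, d 1), media (id 11, d 1).
Iteration 2: rows with parent_dir in {8,11} -> cache (id 12, d 2), var (id 14, d 2).
Iteration 3: rows with parent_dir in {12,14} -> bin (id 15, d 3).
Iteration 4: no rows with parent_dir in {15}; recursion stops.
SUM(d) = 0 + 1 + 1 + 2 + 2 + 3 = 9.

9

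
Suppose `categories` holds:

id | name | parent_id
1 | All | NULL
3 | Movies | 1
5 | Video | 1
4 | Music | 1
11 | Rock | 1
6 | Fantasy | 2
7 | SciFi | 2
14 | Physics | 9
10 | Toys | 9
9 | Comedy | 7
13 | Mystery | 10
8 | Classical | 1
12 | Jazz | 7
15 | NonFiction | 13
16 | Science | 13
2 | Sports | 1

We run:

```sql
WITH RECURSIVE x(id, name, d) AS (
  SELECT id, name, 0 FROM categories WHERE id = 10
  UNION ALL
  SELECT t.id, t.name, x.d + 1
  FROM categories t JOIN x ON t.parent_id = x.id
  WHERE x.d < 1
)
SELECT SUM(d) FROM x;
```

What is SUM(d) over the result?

1

Base: id=10 (Toys) at d 0.
Iteration 1: rows with parent_id in {10} -> Mystery (id 13, d 1).
Iteration 2: d < 1 fails for all current rows; recursion stops.
SUM(d) = 0 + 1 = 1.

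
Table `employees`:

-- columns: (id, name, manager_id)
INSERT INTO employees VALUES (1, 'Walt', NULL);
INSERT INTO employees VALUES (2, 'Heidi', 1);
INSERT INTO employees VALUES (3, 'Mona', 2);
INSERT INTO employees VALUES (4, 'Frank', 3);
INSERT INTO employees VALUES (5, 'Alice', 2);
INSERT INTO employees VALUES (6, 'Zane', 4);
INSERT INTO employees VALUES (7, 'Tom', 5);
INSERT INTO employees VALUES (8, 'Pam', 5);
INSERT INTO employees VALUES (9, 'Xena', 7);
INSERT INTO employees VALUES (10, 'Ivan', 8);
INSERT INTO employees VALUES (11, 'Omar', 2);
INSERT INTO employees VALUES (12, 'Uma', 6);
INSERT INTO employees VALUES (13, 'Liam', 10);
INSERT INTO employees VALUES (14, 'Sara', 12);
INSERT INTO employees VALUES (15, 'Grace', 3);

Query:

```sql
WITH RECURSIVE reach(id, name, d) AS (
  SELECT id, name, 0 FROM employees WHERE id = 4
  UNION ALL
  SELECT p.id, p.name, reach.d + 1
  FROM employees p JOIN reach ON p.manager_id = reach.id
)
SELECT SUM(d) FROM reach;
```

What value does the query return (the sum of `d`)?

6

Base: id=4 (Frank) at d 0.
Iteration 1: rows with manager_id in {4} -> Zane (id 6, d 1).
Iteration 2: rows with manager_id in {6} -> Uma (id 12, d 2).
Iteration 3: rows with manager_id in {12} -> Sara (id 14, d 3).
Iteration 4: no rows with manager_id in {14}; recursion stops.
SUM(d) = 0 + 1 + 2 + 3 = 6.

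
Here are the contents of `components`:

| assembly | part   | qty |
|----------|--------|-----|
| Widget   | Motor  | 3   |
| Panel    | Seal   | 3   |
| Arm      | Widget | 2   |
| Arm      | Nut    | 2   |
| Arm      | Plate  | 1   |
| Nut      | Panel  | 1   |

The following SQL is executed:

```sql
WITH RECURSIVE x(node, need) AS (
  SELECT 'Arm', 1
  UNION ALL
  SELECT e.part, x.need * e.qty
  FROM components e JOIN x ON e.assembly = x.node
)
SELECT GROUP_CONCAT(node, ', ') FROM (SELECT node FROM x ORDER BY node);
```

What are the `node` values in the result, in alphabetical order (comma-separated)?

Arm, Motor, Nut, Panel, Plate, Seal, Widget

Base: (Arm, need=1).
Iteration 1: components of {Arm} -> Nut = 1*2 = 2, Plate = 1*1 = 1, Widget = 1*2 = 2.
Iteration 2: components of {Nut,Plate,Widget} -> Motor = 2*3 = 6, Panel = 2*1 = 2.
Iteration 3: components of {Motor,Panel} -> Seal = 2*3 = 6.
Iteration 4: no further components; recursion stops.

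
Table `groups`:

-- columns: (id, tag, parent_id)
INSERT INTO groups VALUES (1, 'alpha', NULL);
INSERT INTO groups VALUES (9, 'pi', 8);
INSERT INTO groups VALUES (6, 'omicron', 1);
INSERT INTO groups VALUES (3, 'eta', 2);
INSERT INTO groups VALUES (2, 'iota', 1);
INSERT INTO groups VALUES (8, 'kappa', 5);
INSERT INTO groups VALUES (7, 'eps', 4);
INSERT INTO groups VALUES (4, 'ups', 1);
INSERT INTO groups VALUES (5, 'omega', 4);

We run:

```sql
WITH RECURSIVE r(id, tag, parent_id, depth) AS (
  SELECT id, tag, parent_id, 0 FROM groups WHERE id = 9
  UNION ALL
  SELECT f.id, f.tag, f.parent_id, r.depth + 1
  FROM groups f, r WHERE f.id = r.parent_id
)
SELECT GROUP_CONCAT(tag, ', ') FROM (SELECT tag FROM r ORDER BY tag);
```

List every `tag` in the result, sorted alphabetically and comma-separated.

Base: id=9 (pi), parent_id=8, depth 0.
Iteration 1: join on id=8 -> kappa (id 8, parent_id=5, depth 1).
Iteration 2: join on id=5 -> omega (id 5, parent_id=4, depth 2).
Iteration 3: join on id=4 -> ups (id 4, parent_id=1, depth 3).
Iteration 4: join on id=1 -> alpha (id 1, parent_id=NULL, depth 4).
Iteration 5: parent_id is NULL; no match; recursion stops.

alpha, kappa, omega, pi, ups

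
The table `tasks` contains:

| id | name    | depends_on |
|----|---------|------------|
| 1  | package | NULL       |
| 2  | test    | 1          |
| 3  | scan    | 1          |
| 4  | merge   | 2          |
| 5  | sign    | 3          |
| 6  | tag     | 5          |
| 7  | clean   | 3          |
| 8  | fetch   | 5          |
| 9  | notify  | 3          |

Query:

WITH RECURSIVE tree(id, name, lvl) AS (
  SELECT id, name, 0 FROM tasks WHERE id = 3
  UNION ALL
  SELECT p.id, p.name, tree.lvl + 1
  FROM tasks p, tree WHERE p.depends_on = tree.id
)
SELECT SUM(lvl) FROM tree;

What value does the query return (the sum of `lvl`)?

7

Base: id=3 (scan) at lvl 0.
Iteration 1: rows with depends_on in {3} -> sign (id 5, lvl 1), clean (id 7, lvl 1), notify (id 9, lvl 1).
Iteration 2: rows with depends_on in {5,7,9} -> tag (id 6, lvl 2), fetch (id 8, lvl 2).
Iteration 3: no rows with depends_on in {6,8}; recursion stops.
SUM(lvl) = 0 + 1 + 1 + 1 + 2 + 2 = 7.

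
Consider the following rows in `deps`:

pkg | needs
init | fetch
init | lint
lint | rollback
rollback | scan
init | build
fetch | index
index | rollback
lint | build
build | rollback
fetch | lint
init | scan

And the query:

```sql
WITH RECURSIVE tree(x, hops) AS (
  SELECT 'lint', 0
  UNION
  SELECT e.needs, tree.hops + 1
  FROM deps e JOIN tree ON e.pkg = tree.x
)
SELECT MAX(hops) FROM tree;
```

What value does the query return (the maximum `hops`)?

Base: (lint, hops=0).
Iteration 1: edges from {lint} -> (build, hops=1), (rollback, hops=1).
Iteration 2: edges from {build,rollback} -> (rollback, hops=2), (scan, hops=2).
Iteration 3: edges from {rollback,scan} -> (scan, hops=3).
Iteration 4: no outgoing edges from {scan}; recursion stops.
hops values: 0, 1, 1, 2, 2, 3; the maximum is 3.

3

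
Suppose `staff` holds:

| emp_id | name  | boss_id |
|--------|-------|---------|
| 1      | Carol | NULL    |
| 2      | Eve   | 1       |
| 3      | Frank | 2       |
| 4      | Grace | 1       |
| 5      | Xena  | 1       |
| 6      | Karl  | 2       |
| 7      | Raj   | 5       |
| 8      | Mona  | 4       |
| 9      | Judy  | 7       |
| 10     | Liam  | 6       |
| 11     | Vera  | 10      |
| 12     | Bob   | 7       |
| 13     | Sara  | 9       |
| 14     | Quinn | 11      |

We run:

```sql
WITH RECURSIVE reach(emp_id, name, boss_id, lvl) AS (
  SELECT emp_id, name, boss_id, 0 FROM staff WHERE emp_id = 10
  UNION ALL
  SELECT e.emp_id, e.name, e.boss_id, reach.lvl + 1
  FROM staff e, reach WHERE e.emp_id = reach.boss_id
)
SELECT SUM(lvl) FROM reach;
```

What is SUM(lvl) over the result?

6

Base: emp_id=10 (Liam), boss_id=6, lvl 0.
Iteration 1: join on emp_id=6 -> Karl (id 6, boss_id=2, lvl 1).
Iteration 2: join on emp_id=2 -> Eve (id 2, boss_id=1, lvl 2).
Iteration 3: join on emp_id=1 -> Carol (id 1, boss_id=NULL, lvl 3).
Iteration 4: boss_id is NULL; no match; recursion stops.
SUM(lvl) = 0 + 1 + 2 + 3 = 6.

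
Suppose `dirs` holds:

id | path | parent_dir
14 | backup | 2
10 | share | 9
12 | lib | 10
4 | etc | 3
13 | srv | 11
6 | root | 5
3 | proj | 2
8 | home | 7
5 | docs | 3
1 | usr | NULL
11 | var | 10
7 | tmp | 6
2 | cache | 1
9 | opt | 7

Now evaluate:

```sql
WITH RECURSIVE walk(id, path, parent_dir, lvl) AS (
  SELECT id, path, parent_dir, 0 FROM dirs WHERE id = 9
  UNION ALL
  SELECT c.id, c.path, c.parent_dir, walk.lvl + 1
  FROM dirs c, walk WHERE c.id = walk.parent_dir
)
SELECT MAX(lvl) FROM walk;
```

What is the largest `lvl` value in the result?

6

Base: id=9 (opt), parent_dir=7, lvl 0.
Iteration 1: join on id=7 -> tmp (id 7, parent_dir=6, lvl 1).
Iteration 2: join on id=6 -> root (id 6, parent_dir=5, lvl 2).
Iteration 3: join on id=5 -> docs (id 5, parent_dir=3, lvl 3).
Iteration 4: join on id=3 -> proj (id 3, parent_dir=2, lvl 4).
Iteration 5: join on id=2 -> cache (id 2, parent_dir=1, lvl 5).
Iteration 6: join on id=1 -> usr (id 1, parent_dir=NULL, lvl 6).
Iteration 7: parent_dir is NULL; no match; recursion stops.
lvl values: 0, 1, 2, 3, 4, 5, 6; the maximum is 6.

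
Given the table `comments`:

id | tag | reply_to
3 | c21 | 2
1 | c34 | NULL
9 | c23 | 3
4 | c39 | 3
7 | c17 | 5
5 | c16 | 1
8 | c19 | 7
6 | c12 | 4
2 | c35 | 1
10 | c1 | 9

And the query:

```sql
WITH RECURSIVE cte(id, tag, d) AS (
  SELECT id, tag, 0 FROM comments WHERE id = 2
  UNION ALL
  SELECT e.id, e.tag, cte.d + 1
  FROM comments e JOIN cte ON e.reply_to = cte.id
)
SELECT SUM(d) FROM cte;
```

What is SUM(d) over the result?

11

Base: id=2 (c35) at d 0.
Iteration 1: rows with reply_to in {2} -> c21 (id 3, d 1).
Iteration 2: rows with reply_to in {3} -> c39 (id 4, d 2), c23 (id 9, d 2).
Iteration 3: rows with reply_to in {4,9} -> c12 (id 6, d 3), c1 (id 10, d 3).
Iteration 4: no rows with reply_to in {6,10}; recursion stops.
SUM(d) = 0 + 1 + 2 + 2 + 3 + 3 = 11.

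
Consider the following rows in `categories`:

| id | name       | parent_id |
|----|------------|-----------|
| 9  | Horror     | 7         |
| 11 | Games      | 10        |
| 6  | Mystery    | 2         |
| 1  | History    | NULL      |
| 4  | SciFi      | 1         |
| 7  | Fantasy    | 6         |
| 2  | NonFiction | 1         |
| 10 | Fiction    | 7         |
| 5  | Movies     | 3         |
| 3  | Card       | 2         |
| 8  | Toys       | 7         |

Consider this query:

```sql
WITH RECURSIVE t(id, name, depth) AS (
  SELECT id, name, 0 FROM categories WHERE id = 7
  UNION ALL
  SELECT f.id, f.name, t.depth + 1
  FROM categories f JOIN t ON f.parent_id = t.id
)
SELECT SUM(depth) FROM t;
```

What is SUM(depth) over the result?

Base: id=7 (Fantasy) at depth 0.
Iteration 1: rows with parent_id in {7} -> Toys (id 8, depth 1), Horror (id 9, depth 1), Fiction (id 10, depth 1).
Iteration 2: rows with parent_id in {8,9,10} -> Games (id 11, depth 2).
Iteration 3: no rows with parent_id in {11}; recursion stops.
SUM(depth) = 0 + 1 + 1 + 1 + 2 = 5.

5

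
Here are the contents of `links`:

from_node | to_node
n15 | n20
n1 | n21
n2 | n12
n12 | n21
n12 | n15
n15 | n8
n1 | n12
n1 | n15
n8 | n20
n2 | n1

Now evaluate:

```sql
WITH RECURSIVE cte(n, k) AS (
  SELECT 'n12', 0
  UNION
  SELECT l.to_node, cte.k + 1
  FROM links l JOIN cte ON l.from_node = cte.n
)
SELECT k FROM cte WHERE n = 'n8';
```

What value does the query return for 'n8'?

Base: (n12, k=0).
Iteration 1: edges from {n12} -> (n15, k=1), (n21, k=1).
Iteration 2: edges from {n15,n21} -> (n20, k=2), (n8, k=2).
Iteration 3: edges from {n20,n8} -> (n20, k=3).
Iteration 4: no outgoing edges from {n20}; recursion stops.

2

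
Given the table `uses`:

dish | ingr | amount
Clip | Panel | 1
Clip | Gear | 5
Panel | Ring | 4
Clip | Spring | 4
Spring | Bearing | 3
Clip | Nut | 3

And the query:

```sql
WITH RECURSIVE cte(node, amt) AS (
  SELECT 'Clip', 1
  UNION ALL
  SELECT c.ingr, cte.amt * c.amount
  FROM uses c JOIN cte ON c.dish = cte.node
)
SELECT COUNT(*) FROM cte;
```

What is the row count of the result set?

7

Base: (Clip, amt=1).
Iteration 1: components of {Clip} -> Gear = 1*5 = 5, Nut = 1*3 = 3, Panel = 1*1 = 1, Spring = 1*4 = 4.
Iteration 2: components of {Gear,Nut,Panel,Spring} -> Bearing = 4*3 = 12, Ring = 1*4 = 4.
Iteration 3: no further components; recursion stops.
Total rows emitted: 7.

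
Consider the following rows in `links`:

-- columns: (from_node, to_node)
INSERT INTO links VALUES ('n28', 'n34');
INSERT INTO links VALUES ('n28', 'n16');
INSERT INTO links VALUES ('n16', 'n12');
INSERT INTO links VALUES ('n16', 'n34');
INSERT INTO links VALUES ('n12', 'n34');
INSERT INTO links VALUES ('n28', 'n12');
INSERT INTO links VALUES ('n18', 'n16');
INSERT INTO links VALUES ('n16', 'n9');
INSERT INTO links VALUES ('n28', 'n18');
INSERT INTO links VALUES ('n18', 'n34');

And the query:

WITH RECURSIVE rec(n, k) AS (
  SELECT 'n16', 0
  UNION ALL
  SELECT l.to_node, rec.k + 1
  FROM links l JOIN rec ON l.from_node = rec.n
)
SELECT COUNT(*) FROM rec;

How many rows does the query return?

5

Base: (n16, k=0).
Iteration 1: edges from {n16} -> (n12, k=1), (n34, k=1), (n9, k=1).
Iteration 2: edges from {n12,n34,n9} -> (n34, k=2).
Iteration 3: no outgoing edges from {n34}; recursion stops.
Total rows emitted: 5.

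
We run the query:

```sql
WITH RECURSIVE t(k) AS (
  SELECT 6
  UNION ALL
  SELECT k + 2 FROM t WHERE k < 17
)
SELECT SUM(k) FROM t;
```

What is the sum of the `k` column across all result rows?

Base: k=6.
Iteration 1: 6 < 17 holds -> k = 6 + 2 = 8.
Iteration 2: 8 < 17 holds -> k = 8 + 2 = 10.
Iteration 3: 10 < 17 holds -> k = 10 + 2 = 12.
Iteration 4: 12 < 17 holds -> k = 12 + 2 = 14.
Iteration 5: 14 < 17 holds -> k = 14 + 2 = 16.
Iteration 6: 16 < 17 holds -> k = 16 + 2 = 18.
Iteration 7: 18 < 17 fails; recursion stops.
SUM(k) = 6 + 8 + 10 + 12 + 14 + 16 + 18 = 84.

84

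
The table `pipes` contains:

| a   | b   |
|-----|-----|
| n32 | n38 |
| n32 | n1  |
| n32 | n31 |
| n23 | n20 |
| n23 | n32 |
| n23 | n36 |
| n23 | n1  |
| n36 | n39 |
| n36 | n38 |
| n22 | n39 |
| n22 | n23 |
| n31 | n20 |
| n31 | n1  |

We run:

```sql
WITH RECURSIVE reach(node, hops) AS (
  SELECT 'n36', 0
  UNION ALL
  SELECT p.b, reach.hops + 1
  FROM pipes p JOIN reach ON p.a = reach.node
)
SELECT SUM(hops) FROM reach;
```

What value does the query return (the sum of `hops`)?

Base: (n36, hops=0).
Iteration 1: edges from {n36} -> (n38, hops=1), (n39, hops=1).
Iteration 2: no outgoing edges from {n38,n39}; recursion stops.
SUM(hops) = 0 + 1 + 1 = 2.

2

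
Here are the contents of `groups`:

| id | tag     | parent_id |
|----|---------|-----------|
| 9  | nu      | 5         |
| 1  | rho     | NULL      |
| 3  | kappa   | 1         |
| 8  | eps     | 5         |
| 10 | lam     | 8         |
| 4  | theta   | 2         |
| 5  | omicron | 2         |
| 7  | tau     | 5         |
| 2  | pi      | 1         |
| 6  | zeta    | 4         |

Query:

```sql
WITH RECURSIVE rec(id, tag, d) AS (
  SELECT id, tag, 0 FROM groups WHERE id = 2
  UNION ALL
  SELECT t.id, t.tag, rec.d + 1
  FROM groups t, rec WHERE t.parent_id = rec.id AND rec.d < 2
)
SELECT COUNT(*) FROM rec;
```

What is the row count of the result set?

Base: id=2 (pi) at d 0.
Iteration 1: rows with parent_id in {2} -> theta (id 4, d 1), omicron (id 5, d 1).
Iteration 2: rows with parent_id in {4,5} -> zeta (id 6, d 2), tau (id 7, d 2), eps (id 8, d 2), nu (id 9, d 2).
Iteration 3: d < 2 fails for all current rows; recursion stops.
Total rows emitted: 7.

7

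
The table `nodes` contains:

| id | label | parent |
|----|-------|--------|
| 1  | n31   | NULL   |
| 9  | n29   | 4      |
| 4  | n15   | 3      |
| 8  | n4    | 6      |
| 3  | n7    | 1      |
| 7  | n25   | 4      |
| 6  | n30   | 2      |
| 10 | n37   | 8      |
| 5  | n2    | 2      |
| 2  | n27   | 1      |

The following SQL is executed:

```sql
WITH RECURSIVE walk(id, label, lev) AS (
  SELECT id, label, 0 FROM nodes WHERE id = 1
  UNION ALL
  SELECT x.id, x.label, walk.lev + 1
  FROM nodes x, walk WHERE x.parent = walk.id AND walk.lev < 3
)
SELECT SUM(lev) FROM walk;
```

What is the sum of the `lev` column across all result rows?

Base: id=1 (n31) at lev 0.
Iteration 1: rows with parent in {1} -> n27 (id 2, lev 1), n7 (id 3, lev 1).
Iteration 2: rows with parent in {2,3} -> n15 (id 4, lev 2), n2 (id 5, lev 2), n30 (id 6, lev 2).
Iteration 3: rows with parent in {4,5,6} -> n25 (id 7, lev 3), n4 (id 8, lev 3), n29 (id 9, lev 3).
Iteration 4: lev < 3 fails for all current rows; recursion stops.
SUM(lev) = 0 + 1 + 1 + 2 + 2 + 2 + 3 + 3 + 3 = 17.

17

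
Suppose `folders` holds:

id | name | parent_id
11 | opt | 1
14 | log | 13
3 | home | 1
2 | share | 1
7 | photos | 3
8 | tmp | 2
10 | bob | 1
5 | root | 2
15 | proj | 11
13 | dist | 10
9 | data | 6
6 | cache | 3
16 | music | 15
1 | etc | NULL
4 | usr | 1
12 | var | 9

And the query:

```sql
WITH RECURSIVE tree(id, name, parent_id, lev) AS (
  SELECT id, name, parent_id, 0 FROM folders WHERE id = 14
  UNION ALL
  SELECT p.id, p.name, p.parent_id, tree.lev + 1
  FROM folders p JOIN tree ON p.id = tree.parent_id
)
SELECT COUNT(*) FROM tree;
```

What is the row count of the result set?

4

Base: id=14 (log), parent_id=13, lev 0.
Iteration 1: join on id=13 -> dist (id 13, parent_id=10, lev 1).
Iteration 2: join on id=10 -> bob (id 10, parent_id=1, lev 2).
Iteration 3: join on id=1 -> etc (id 1, parent_id=NULL, lev 3).
Iteration 4: parent_id is NULL; no match; recursion stops.
Total rows emitted: 4.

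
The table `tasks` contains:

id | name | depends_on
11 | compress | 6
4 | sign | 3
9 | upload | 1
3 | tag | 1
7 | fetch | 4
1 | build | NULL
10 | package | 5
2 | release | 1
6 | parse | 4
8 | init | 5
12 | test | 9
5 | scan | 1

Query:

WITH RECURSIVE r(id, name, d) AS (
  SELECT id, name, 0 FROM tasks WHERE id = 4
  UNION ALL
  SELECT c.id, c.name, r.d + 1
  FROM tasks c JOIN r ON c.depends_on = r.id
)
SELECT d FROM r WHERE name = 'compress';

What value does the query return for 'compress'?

Base: id=4 (sign) at d 0.
Iteration 1: rows with depends_on in {4} -> parse (id 6, d 1), fetch (id 7, d 1).
Iteration 2: rows with depends_on in {6,7} -> compress (id 11, d 2).
Iteration 3: no rows with depends_on in {11}; recursion stops.

2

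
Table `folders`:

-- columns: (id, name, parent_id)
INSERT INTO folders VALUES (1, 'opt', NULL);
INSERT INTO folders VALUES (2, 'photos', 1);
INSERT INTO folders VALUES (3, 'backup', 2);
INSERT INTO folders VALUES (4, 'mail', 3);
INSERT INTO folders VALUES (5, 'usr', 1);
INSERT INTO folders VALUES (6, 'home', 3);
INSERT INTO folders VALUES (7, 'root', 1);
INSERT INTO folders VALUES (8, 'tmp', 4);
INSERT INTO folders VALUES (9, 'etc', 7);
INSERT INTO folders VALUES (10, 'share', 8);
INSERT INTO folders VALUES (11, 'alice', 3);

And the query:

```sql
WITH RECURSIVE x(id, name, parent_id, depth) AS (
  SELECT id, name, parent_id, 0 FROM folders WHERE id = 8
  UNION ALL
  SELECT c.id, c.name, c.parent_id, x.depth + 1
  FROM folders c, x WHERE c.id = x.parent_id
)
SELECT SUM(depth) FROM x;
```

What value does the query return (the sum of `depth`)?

10

Base: id=8 (tmp), parent_id=4, depth 0.
Iteration 1: join on id=4 -> mail (id 4, parent_id=3, depth 1).
Iteration 2: join on id=3 -> backup (id 3, parent_id=2, depth 2).
Iteration 3: join on id=2 -> photos (id 2, parent_id=1, depth 3).
Iteration 4: join on id=1 -> opt (id 1, parent_id=NULL, depth 4).
Iteration 5: parent_id is NULL; no match; recursion stops.
SUM(depth) = 0 + 1 + 2 + 3 + 4 = 10.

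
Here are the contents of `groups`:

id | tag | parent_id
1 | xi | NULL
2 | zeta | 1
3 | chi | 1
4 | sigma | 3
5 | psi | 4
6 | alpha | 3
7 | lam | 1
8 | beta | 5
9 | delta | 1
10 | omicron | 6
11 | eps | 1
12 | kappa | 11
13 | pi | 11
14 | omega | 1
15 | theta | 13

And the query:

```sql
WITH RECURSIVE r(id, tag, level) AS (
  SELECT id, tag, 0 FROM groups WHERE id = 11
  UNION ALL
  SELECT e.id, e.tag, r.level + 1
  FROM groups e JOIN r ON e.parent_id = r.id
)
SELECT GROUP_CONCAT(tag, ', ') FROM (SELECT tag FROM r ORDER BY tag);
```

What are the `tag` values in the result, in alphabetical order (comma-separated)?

Base: id=11 (eps) at level 0.
Iteration 1: rows with parent_id in {11} -> kappa (id 12, level 1), pi (id 13, level 1).
Iteration 2: rows with parent_id in {12,13} -> theta (id 15, level 2).
Iteration 3: no rows with parent_id in {15}; recursion stops.

eps, kappa, pi, theta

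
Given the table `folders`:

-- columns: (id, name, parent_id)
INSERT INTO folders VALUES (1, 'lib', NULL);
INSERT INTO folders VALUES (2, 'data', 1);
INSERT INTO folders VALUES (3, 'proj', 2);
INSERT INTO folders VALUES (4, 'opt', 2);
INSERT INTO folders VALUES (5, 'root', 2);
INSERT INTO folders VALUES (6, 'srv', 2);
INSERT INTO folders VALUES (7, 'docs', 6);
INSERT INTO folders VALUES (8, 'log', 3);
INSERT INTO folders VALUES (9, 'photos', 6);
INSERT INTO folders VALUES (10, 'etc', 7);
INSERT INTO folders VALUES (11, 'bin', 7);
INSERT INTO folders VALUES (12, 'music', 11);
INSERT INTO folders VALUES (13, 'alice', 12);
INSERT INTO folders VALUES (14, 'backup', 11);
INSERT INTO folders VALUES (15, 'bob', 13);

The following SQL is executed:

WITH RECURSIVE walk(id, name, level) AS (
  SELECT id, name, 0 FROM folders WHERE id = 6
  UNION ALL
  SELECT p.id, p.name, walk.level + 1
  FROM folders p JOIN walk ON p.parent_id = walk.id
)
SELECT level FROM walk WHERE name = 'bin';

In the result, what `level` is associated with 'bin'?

2

Base: id=6 (srv) at level 0.
Iteration 1: rows with parent_id in {6} -> docs (id 7, level 1), photos (id 9, level 1).
Iteration 2: rows with parent_id in {7,9} -> etc (id 10, level 2), bin (id 11, level 2).
Iteration 3: rows with parent_id in {10,11} -> music (id 12, level 3), backup (id 14, level 3).
Iteration 4: rows with parent_id in {12,14} -> alice (id 13, level 4).
Iteration 5: rows with parent_id in {13} -> bob (id 15, level 5).
Iteration 6: no rows with parent_id in {15}; recursion stops.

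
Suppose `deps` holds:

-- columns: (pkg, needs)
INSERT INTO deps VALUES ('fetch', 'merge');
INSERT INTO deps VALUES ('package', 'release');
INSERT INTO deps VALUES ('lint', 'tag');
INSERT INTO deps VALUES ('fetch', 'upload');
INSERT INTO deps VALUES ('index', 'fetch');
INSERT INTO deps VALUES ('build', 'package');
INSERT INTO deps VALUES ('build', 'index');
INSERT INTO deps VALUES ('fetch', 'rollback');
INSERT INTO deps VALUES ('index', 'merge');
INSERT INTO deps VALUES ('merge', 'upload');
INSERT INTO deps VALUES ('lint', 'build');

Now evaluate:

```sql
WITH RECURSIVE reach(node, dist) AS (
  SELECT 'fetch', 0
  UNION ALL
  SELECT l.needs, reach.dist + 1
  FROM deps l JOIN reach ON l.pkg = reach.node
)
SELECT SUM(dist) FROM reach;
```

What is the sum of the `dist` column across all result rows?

5

Base: (fetch, dist=0).
Iteration 1: edges from {fetch} -> (merge, dist=1), (rollback, dist=1), (upload, dist=1).
Iteration 2: edges from {merge,rollback,upload} -> (upload, dist=2).
Iteration 3: no outgoing edges from {upload}; recursion stops.
SUM(dist) = 0 + 1 + 1 + 1 + 2 = 5.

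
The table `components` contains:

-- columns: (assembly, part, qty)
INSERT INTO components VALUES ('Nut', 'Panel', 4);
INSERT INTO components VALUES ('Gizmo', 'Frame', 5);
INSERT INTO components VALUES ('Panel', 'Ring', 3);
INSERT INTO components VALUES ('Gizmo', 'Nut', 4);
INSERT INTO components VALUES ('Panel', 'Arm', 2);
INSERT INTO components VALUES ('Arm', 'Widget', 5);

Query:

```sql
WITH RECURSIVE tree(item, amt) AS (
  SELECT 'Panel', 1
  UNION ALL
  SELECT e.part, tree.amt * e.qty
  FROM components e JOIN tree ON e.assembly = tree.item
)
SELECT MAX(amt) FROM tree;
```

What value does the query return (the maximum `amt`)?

10

Base: (Panel, amt=1).
Iteration 1: components of {Panel} -> Arm = 1*2 = 2, Ring = 1*3 = 3.
Iteration 2: components of {Arm,Ring} -> Widget = 2*5 = 10.
Iteration 3: no further components; recursion stops.
amt values: 1, 2, 3, 10; the maximum is 10.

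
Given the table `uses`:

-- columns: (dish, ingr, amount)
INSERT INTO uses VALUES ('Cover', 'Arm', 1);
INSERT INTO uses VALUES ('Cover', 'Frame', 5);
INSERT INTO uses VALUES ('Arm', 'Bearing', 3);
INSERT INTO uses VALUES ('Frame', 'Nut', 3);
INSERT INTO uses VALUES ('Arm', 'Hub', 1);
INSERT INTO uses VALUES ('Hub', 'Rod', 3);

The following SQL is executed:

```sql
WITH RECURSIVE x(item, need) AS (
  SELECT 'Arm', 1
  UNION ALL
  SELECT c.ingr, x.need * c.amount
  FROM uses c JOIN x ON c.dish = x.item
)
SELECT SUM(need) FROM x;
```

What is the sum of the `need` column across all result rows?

8

Base: (Arm, need=1).
Iteration 1: components of {Arm} -> Bearing = 1*3 = 3, Hub = 1*1 = 1.
Iteration 2: components of {Bearing,Hub} -> Rod = 1*3 = 3.
Iteration 3: no further components; recursion stops.
SUM(need) = 1 + 3 + 1 + 3 = 8.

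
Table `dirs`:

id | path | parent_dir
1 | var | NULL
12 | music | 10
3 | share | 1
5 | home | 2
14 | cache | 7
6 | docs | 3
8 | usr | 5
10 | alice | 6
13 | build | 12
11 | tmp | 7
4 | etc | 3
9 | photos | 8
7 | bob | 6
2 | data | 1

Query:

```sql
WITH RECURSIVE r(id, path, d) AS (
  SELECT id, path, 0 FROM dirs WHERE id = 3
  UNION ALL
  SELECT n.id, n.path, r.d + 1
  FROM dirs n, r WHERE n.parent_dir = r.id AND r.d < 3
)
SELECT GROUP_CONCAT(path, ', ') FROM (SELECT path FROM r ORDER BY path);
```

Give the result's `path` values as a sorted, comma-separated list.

Base: id=3 (share) at d 0.
Iteration 1: rows with parent_dir in {3} -> etc (id 4, d 1), docs (id 6, d 1).
Iteration 2: rows with parent_dir in {4,6} -> bob (id 7, d 2), alice (id 10, d 2).
Iteration 3: rows with parent_dir in {7,10} -> tmp (id 11, d 3), music (id 12, d 3), cache (id 14, d 3).
Iteration 4: d < 3 fails for all current rows; recursion stops.

alice, bob, cache, docs, etc, music, share, tmp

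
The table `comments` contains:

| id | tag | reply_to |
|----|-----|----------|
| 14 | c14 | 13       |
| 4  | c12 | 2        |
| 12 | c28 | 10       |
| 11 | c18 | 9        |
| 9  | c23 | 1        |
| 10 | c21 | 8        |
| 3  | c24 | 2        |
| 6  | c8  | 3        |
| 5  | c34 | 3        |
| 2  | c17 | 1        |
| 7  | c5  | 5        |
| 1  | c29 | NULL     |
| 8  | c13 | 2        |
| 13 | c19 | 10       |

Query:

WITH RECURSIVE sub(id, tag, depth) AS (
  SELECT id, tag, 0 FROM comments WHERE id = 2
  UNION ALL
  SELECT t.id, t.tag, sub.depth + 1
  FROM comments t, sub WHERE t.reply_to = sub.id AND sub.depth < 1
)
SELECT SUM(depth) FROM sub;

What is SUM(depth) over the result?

Base: id=2 (c17) at depth 0.
Iteration 1: rows with reply_to in {2} -> c24 (id 3, depth 1), c12 (id 4, depth 1), c13 (id 8, depth 1).
Iteration 2: depth < 1 fails for all current rows; recursion stops.
SUM(depth) = 0 + 1 + 1 + 1 = 3.

3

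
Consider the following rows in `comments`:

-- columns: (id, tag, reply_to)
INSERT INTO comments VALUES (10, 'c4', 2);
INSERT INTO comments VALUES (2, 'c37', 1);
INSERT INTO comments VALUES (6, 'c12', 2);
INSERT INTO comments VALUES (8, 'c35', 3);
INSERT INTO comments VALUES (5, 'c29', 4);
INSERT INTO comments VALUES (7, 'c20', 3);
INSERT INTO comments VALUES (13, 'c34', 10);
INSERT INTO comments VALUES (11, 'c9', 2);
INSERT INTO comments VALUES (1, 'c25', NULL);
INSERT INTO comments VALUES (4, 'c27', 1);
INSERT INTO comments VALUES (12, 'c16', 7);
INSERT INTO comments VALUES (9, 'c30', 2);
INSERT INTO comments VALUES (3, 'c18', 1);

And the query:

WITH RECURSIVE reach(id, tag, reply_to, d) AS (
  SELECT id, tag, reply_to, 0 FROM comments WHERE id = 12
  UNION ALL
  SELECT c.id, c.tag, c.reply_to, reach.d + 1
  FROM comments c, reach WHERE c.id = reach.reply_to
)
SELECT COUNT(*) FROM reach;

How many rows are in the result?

4

Base: id=12 (c16), reply_to=7, d 0.
Iteration 1: join on id=7 -> c20 (id 7, reply_to=3, d 1).
Iteration 2: join on id=3 -> c18 (id 3, reply_to=1, d 2).
Iteration 3: join on id=1 -> c25 (id 1, reply_to=NULL, d 3).
Iteration 4: reply_to is NULL; no match; recursion stops.
Total rows emitted: 4.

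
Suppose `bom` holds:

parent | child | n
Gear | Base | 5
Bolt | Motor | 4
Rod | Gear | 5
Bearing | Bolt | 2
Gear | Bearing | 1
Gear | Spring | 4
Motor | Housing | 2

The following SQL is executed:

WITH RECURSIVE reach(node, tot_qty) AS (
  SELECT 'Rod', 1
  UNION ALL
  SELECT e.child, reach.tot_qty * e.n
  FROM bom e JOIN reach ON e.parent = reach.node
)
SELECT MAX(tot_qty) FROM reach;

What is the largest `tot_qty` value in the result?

80

Base: (Rod, tot_qty=1).
Iteration 1: components of {Rod} -> Gear = 1*5 = 5.
Iteration 2: components of {Gear} -> Base = 5*5 = 25, Bearing = 5*1 = 5, Spring = 5*4 = 20.
Iteration 3: components of {Base,Bearing,Spring} -> Bolt = 5*2 = 10.
Iteration 4: components of {Bolt} -> Motor = 10*4 = 40.
Iteration 5: components of {Motor} -> Housing = 40*2 = 80.
Iteration 6: no further components; recursion stops.
tot_qty values: 1, 5, 5, 20, 25, 10, 40, 80; the maximum is 80.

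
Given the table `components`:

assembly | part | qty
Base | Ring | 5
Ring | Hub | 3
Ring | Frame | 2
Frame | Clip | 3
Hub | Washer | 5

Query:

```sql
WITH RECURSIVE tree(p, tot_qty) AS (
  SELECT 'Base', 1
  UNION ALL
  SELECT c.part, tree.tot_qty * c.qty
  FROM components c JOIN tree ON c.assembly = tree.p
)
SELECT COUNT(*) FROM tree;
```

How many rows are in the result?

6

Base: (Base, tot_qty=1).
Iteration 1: components of {Base} -> Ring = 1*5 = 5.
Iteration 2: components of {Ring} -> Frame = 5*2 = 10, Hub = 5*3 = 15.
Iteration 3: components of {Frame,Hub} -> Clip = 10*3 = 30, Washer = 15*5 = 75.
Iteration 4: no further components; recursion stops.
Total rows emitted: 6.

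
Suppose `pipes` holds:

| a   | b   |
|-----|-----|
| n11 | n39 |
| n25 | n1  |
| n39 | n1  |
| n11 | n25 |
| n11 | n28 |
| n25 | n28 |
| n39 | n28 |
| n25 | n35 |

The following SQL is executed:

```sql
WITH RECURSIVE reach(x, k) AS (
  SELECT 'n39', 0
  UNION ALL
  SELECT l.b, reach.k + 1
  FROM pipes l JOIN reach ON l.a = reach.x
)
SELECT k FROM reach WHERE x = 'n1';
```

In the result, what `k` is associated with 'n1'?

Base: (n39, k=0).
Iteration 1: edges from {n39} -> (n1, k=1), (n28, k=1).
Iteration 2: no outgoing edges from {n1,n28}; recursion stops.

1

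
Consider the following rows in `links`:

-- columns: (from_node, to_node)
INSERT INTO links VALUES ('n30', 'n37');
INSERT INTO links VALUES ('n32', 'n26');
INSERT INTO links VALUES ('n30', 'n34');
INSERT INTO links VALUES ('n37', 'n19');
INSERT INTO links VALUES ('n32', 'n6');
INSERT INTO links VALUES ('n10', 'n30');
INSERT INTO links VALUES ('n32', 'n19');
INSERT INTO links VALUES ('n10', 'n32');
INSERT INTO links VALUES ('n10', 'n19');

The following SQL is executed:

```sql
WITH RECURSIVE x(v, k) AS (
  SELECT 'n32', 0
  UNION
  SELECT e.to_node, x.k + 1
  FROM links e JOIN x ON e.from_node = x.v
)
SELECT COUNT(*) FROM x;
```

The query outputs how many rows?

Base: (n32, k=0).
Iteration 1: edges from {n32} -> (n19, k=1), (n26, k=1), (n6, k=1).
Iteration 2: no outgoing edges from {n19,n26,n6}; recursion stops.
Total rows emitted: 4.

4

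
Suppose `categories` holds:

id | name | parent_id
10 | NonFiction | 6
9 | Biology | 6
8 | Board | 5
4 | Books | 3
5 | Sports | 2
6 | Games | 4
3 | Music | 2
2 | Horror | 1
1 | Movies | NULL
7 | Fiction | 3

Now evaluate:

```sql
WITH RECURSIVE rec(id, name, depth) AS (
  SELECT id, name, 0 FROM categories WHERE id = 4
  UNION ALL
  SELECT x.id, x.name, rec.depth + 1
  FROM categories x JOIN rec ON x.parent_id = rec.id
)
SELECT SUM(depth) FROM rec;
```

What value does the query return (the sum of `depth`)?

Base: id=4 (Books) at depth 0.
Iteration 1: rows with parent_id in {4} -> Games (id 6, depth 1).
Iteration 2: rows with parent_id in {6} -> Biology (id 9, depth 2), NonFiction (id 10, depth 2).
Iteration 3: no rows with parent_id in {9,10}; recursion stops.
SUM(depth) = 0 + 1 + 2 + 2 = 5.

5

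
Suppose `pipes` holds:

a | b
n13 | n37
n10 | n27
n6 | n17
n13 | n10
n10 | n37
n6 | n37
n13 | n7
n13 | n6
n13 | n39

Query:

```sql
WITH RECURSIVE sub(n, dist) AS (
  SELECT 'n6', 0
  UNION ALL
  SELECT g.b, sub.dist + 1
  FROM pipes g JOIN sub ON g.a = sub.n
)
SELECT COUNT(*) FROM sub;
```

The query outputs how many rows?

Base: (n6, dist=0).
Iteration 1: edges from {n6} -> (n17, dist=1), (n37, dist=1).
Iteration 2: no outgoing edges from {n17,n37}; recursion stops.
Total rows emitted: 3.

3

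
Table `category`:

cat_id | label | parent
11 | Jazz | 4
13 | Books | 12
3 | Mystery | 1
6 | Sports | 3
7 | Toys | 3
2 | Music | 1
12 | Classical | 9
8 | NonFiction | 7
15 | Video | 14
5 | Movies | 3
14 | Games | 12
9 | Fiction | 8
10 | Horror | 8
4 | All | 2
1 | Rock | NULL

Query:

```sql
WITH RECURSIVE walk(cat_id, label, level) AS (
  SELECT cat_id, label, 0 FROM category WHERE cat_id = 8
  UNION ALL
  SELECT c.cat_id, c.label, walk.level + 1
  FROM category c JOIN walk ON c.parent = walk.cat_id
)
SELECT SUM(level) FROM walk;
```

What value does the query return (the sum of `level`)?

14

Base: cat_id=8 (NonFiction) at level 0.
Iteration 1: rows with parent in {8} -> Fiction (id 9, level 1), Horror (id 10, level 1).
Iteration 2: rows with parent in {9,10} -> Classical (id 12, level 2).
Iteration 3: rows with parent in {12} -> Books (id 13, level 3), Games (id 14, level 3).
Iteration 4: rows with parent in {13,14} -> Video (id 15, level 4).
Iteration 5: no rows with parent in {15}; recursion stops.
SUM(level) = 0 + 1 + 1 + 2 + 3 + 3 + 4 = 14.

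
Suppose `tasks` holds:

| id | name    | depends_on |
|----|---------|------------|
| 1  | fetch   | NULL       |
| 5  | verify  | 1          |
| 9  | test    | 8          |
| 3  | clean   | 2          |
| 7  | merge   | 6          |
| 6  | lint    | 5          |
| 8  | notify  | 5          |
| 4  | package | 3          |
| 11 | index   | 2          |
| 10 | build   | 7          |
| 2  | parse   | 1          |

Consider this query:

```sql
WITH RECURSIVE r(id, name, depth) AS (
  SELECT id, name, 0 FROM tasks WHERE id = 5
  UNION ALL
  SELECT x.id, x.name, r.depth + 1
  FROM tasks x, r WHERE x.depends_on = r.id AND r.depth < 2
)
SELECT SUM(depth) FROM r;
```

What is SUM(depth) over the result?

Base: id=5 (verify) at depth 0.
Iteration 1: rows with depends_on in {5} -> lint (id 6, depth 1), notify (id 8, depth 1).
Iteration 2: rows with depends_on in {6,8} -> merge (id 7, depth 2), test (id 9, depth 2).
Iteration 3: depth < 2 fails for all current rows; recursion stops.
SUM(depth) = 0 + 1 + 1 + 2 + 2 = 6.

6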